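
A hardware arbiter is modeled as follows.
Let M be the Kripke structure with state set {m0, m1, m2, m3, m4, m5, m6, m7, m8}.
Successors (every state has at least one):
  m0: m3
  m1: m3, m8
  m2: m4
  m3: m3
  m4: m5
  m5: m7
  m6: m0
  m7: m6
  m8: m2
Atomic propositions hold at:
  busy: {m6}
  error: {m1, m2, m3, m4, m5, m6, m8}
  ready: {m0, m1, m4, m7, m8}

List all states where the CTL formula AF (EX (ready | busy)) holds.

{m1, m2, m4, m5, m6, m7, m8}

Sat(ready | busy) = {m0, m1, m4, m6, m7, m8}
Sat(EX (ready | busy)) = {s : some successor in {m0, m1, m4, m6, m7, m8}} = {m1, m2, m5, m6, m7}
AF (EX (ready | busy)): least fixpoint, start Z0 = {m1, m2, m5, m6, m7}, add states with every successor in Z. Z1 = {m1, m2, m4, m5, m6, m7, m8}; fixed.
Sat(AF (EX (ready | busy))) = {m1, m2, m4, m5, m6, m7, m8}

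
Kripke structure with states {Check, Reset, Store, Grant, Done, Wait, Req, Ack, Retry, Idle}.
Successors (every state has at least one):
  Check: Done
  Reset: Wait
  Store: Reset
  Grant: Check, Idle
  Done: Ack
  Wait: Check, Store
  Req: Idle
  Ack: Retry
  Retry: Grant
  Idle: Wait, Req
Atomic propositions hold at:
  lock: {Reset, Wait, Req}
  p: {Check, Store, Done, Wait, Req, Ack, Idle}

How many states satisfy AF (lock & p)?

5

Sat(lock & p) = {Wait, Req}
AF (lock & p): least fixpoint, start Z0 = {Wait, Req}, add states with every successor in Z. Z1 = {Reset, Wait, Req, Idle}; Z2 = {Reset, Store, Wait, Req, Idle}; fixed.
Sat(AF (lock & p)) = {Reset, Store, Wait, Req, Idle}
|Sat(AF (lock & p))| = |{Reset, Store, Wait, Req, Idle}| = 5.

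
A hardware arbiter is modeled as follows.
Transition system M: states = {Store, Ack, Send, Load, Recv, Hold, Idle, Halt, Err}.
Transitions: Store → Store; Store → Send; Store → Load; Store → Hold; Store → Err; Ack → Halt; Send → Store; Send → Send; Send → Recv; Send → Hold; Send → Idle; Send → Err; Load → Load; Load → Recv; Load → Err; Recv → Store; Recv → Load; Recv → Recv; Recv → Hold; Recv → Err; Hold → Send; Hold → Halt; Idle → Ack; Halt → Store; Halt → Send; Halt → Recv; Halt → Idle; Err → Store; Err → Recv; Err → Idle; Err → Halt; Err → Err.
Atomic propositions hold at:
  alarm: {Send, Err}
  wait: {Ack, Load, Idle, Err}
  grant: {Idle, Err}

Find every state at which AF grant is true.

AF grant: least fixpoint, start Z0 = {Idle, Err}, add states with every successor in Z. Already a fixed point.
Sat(AF grant) = {Idle, Err}

{Idle, Err}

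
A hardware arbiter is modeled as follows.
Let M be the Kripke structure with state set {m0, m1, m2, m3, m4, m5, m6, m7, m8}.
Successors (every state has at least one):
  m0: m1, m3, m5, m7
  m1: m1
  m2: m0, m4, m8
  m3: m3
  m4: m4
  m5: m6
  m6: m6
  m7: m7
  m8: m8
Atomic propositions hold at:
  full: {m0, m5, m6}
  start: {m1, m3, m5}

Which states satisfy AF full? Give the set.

{m0, m5, m6}

AF full: least fixpoint, start Z0 = {m0, m5, m6}, add states with every successor in Z. Already a fixed point.
Sat(AF full) = {m0, m5, m6}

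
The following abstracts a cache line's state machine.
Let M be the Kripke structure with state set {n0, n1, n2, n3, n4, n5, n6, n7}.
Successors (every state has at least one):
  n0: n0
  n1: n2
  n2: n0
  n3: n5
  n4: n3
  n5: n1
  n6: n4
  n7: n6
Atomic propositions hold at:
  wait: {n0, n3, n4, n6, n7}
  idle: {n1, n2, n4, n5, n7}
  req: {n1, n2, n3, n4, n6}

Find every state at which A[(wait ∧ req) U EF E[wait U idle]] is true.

Sat(wait ∧ req) = {n3, n4, n6}
E[wait U idle]: least fixpoint, start Z0 = Sat(idle) = {n1, n2, n4, n5, n7}, add states in Sat(wait) with some successor in Z. Z1 = {n1, n2, n3, n4, n5, n6, n7}; fixed.
Sat(E[wait U idle]) = {n1, n2, n3, n4, n5, n6, n7}
EF E[wait U idle]: least fixpoint, start Z0 = {n1, n2, n3, n4, n5, n6, n7}, add states with some successor in Z. Already a fixed point.
Sat(EF E[wait U idle]) = {n1, n2, n3, n4, n5, n6, n7}
A[(wait ∧ req) U EF E[wait U idle]]: least fixpoint, start Z0 = Sat(EF E[wait U idle]) = {n1, n2, n3, n4, n5, n6, n7}, add states in Sat(wait ∧ req) with every successor in Z. Already a fixed point.
Sat(A[(wait ∧ req) U EF E[wait U idle]]) = {n1, n2, n3, n4, n5, n6, n7}

{n1, n2, n3, n4, n5, n6, n7}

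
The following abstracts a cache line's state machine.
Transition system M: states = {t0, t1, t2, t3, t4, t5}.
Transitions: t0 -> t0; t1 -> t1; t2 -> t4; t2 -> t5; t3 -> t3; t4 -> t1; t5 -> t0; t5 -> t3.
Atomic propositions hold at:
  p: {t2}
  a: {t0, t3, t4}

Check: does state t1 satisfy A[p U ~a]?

Sat(~a) = {t1, t2, t5}
A[p U ~a]: least fixpoint, start Z0 = Sat(~a) = {t1, t2, t5}, add states in Sat(p) with every successor in Z. Already a fixed point.
Sat(A[p U ~a]) = {t1, t2, t5}
t1 ∈ Sat(A[p U ~a]) = {t1, t2, t5}, so the formula holds at t1.

Yes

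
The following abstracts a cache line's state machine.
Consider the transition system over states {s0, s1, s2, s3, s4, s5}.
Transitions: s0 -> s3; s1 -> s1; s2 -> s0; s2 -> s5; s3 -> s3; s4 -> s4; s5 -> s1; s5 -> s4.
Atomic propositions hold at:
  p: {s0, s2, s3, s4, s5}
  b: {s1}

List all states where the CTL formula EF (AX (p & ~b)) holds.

Sat(~b) = {s0, s2, s3, s4, s5}
Sat(p & ~b) = {s0, s2, s3, s4, s5}
Sat(AX (p & ~b)) = {s : every successor in {s0, s2, s3, s4, s5}} = {s0, s2, s3, s4}
EF (AX (p & ~b)): least fixpoint, start Z0 = {s0, s2, s3, s4}, add states with some successor in Z. Z1 = {s0, s2, s3, s4, s5}; fixed.
Sat(EF (AX (p & ~b))) = {s0, s2, s3, s4, s5}

{s0, s2, s3, s4, s5}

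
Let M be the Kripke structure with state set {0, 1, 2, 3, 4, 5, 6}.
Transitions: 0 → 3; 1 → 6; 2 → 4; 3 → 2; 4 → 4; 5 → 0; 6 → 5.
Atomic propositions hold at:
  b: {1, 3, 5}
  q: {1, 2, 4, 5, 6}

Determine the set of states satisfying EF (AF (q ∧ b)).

Sat(q ∧ b) = {1, 5}
AF (q ∧ b): least fixpoint, start Z0 = {1, 5}, add states with every successor in Z. Z1 = {1, 5, 6}; fixed.
Sat(AF (q ∧ b)) = {1, 5, 6}
EF (AF (q ∧ b)): least fixpoint, start Z0 = {1, 5, 6}, add states with some successor in Z. Already a fixed point.
Sat(EF (AF (q ∧ b))) = {1, 5, 6}

{1, 5, 6}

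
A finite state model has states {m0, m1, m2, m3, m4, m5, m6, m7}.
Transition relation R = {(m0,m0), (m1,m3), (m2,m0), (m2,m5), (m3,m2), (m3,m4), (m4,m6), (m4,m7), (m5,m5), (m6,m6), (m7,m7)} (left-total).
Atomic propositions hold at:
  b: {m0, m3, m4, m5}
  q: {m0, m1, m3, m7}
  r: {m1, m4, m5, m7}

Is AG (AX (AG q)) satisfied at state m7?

Yes

AG q: greatest fixpoint, start Z0 = {m0, m1, m3, m7}, keep only states in Sat with every successor in Z. Z1 = {m0, m1, m7}; Z2 = {m0, m7}; fixed.
Sat(AG q) = {m0, m7}
Sat(AX (AG q)) = {s : every successor in {m0, m7}} = {m0, m7}
AG (AX (AG q)): greatest fixpoint, start Z0 = {m0, m7}, keep only states in Sat with every successor in Z. Already a fixed point.
Sat(AG (AX (AG q))) = {m0, m7}
m7 ∈ Sat(AG (AX (AG q))) = {m0, m7}, so the formula holds at m7.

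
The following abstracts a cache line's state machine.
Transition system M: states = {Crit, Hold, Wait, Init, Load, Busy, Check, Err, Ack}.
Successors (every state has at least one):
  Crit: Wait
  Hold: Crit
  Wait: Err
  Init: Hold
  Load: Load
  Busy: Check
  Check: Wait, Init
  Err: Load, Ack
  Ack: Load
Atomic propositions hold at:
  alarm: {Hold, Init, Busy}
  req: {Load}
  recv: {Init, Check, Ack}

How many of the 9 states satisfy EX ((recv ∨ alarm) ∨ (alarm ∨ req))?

Sat(recv ∨ alarm) = {Hold, Init, Busy, Check, Ack}
Sat(alarm ∨ req) = {Hold, Init, Load, Busy}
Sat((recv ∨ alarm) ∨ (alarm ∨ req)) = {Hold, Init, Load, Busy, Check, Ack}
Sat(EX ((recv ∨ alarm) ∨ (alarm ∨ req))) = {s : some successor in {Hold, Init, Load, Busy, Check, Ack}} = {Init, Load, Busy, Check, Err, Ack}
|Sat(EX ((recv ∨ alarm) ∨ (alarm ∨ req)))| = |{Init, Load, Busy, Check, Err, Ack}| = 6.

6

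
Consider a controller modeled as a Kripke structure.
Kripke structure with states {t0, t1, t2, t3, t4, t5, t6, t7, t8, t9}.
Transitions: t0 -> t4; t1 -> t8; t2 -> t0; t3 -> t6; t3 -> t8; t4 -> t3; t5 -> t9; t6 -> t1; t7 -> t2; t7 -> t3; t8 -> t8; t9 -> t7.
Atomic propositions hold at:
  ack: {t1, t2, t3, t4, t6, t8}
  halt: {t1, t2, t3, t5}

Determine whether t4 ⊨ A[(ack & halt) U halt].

No

Sat(ack & halt) = {t1, t2, t3}
A[(ack & halt) U halt]: least fixpoint, start Z0 = Sat(halt) = {t1, t2, t3, t5}, add states in Sat(ack & halt) with every successor in Z. Already a fixed point.
Sat(A[(ack & halt) U halt]) = {t1, t2, t3, t5}
t4 ∉ Sat(A[(ack & halt) U halt]) = {t1, t2, t3, t5}, so the formula does not hold at t4.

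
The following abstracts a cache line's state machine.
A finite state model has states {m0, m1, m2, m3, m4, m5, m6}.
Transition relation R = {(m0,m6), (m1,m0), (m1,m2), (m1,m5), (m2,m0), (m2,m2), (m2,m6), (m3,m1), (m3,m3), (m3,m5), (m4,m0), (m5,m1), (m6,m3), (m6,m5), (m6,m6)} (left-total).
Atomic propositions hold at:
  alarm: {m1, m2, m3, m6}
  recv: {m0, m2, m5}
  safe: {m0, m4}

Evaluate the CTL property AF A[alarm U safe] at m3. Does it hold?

No

A[alarm U safe]: least fixpoint, start Z0 = Sat(safe) = {m0, m4}, add states in Sat(alarm) with every successor in Z. Already a fixed point.
Sat(A[alarm U safe]) = {m0, m4}
AF A[alarm U safe]: least fixpoint, start Z0 = {m0, m4}, add states with every successor in Z. Already a fixed point.
Sat(AF A[alarm U safe]) = {m0, m4}
m3 ∉ Sat(AF A[alarm U safe]) = {m0, m4}, so the formula does not hold at m3.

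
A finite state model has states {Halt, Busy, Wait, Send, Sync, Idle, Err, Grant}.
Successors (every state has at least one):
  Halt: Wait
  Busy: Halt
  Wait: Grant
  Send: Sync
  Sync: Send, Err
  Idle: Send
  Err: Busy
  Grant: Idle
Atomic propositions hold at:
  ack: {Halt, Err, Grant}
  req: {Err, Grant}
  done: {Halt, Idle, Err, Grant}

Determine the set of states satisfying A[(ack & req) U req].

Sat(ack & req) = {Err, Grant}
A[(ack & req) U req]: least fixpoint, start Z0 = Sat(req) = {Err, Grant}, add states in Sat(ack & req) with every successor in Z. Already a fixed point.
Sat(A[(ack & req) U req]) = {Err, Grant}

{Err, Grant}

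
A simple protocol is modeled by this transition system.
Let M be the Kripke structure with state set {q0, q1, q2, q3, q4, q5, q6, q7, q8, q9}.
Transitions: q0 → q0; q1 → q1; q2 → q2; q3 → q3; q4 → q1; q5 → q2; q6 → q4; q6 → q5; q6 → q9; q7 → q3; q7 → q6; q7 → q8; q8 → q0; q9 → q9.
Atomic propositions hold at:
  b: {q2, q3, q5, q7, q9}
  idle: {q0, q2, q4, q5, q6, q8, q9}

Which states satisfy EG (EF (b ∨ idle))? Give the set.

Sat(b ∨ idle) = {q0, q2, q3, q4, q5, q6, q7, q8, q9}
EF (b ∨ idle): least fixpoint, start Z0 = {q0, q2, q3, q4, q5, q6, q7, q8, q9}, add states with some successor in Z. Already a fixed point.
Sat(EF (b ∨ idle)) = {q0, q2, q3, q4, q5, q6, q7, q8, q9}
EG (EF (b ∨ idle)): greatest fixpoint, start Z0 = {q0, q2, q3, q4, q5, q6, q7, q8, q9}, keep only states in Sat with some successor in Z. Z1 = {q0, q2, q3, q5, q6, q7, q8, q9}; fixed.
Sat(EG (EF (b ∨ idle))) = {q0, q2, q3, q5, q6, q7, q8, q9}

{q0, q2, q3, q5, q6, q7, q8, q9}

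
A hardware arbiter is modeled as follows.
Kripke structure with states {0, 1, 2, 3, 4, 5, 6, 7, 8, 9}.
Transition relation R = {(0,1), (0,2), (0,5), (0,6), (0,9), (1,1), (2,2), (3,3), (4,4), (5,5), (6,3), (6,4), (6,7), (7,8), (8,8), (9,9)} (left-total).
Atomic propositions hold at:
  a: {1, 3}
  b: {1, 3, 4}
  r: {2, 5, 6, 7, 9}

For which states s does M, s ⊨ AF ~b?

Sat(~b) = {0, 2, 5, 6, 7, 8, 9}
AF ~b: least fixpoint, start Z0 = {0, 2, 5, 6, 7, 8, 9}, add states with every successor in Z. Already a fixed point.
Sat(AF ~b) = {0, 2, 5, 6, 7, 8, 9}

{0, 2, 5, 6, 7, 8, 9}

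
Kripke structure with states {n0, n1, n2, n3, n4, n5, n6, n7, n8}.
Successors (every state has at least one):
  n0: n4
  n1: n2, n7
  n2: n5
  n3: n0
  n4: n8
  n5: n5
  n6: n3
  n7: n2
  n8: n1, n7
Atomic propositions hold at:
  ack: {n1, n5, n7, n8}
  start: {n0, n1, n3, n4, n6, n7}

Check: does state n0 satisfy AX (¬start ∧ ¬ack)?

Sat(¬start) = {n2, n5, n8}
Sat(¬ack) = {n0, n2, n3, n4, n6}
Sat(¬start ∧ ¬ack) = {n2}
Sat(AX (¬start ∧ ¬ack)) = {s : every successor in {n2}} = {n7}
n0 ∉ Sat(AX (¬start ∧ ¬ack)) = {n7}, so the formula does not hold at n0.

No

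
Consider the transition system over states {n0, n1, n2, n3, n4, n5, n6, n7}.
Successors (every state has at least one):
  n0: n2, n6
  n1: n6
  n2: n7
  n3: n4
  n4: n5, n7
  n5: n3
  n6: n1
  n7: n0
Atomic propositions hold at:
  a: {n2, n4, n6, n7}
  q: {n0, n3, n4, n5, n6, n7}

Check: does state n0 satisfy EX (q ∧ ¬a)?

Sat(¬a) = {n0, n1, n3, n5}
Sat(q ∧ ¬a) = {n0, n3, n5}
Sat(EX (q ∧ ¬a)) = {s : some successor in {n0, n3, n5}} = {n4, n5, n7}
n0 ∉ Sat(EX (q ∧ ¬a)) = {n4, n5, n7}, so the formula does not hold at n0.

No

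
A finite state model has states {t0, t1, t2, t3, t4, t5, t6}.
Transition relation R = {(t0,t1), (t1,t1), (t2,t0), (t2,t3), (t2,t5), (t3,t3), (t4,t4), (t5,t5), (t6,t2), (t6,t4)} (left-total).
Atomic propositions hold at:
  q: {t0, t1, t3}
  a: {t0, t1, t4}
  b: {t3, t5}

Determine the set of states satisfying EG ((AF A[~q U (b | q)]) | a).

{t0, t1, t2, t3, t4, t5}

Sat(~q) = {t2, t4, t5, t6}
Sat(b | q) = {t0, t1, t3, t5}
A[~q U (b | q)]: least fixpoint, start Z0 = Sat((b | q)) = {t0, t1, t3, t5}, add states in Sat(~q) with every successor in Z. Z1 = {t0, t1, t2, t3, t5}; fixed.
Sat(A[~q U (b | q)]) = {t0, t1, t2, t3, t5}
AF A[~q U (b | q)]: least fixpoint, start Z0 = {t0, t1, t2, t3, t5}, add states with every successor in Z. Already a fixed point.
Sat(AF A[~q U (b | q)]) = {t0, t1, t2, t3, t5}
Sat((AF A[~q U (b | q)]) | a) = {t0, t1, t2, t3, t4, t5}
EG ((AF A[~q U (b | q)]) | a): greatest fixpoint, start Z0 = {t0, t1, t2, t3, t4, t5}, keep only states in Sat with some successor in Z. Already a fixed point.
Sat(EG ((AF A[~q U (b | q)]) | a)) = {t0, t1, t2, t3, t4, t5}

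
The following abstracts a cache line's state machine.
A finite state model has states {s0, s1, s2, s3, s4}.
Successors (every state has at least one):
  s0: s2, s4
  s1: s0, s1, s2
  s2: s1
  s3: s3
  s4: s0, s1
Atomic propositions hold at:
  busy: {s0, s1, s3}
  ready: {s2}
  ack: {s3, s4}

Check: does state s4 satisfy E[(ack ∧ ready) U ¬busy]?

Sat(ack ∧ ready) = ∅
Sat(¬busy) = {s2, s4}
E[(ack ∧ ready) U ¬busy]: least fixpoint, start Z0 = Sat(¬busy) = {s2, s4}, add states in Sat(ack ∧ ready) with some successor in Z. Already a fixed point.
Sat(E[(ack ∧ ready) U ¬busy]) = {s2, s4}
s4 ∈ Sat(E[(ack ∧ ready) U ¬busy]) = {s2, s4}, so the formula holds at s4.

Yes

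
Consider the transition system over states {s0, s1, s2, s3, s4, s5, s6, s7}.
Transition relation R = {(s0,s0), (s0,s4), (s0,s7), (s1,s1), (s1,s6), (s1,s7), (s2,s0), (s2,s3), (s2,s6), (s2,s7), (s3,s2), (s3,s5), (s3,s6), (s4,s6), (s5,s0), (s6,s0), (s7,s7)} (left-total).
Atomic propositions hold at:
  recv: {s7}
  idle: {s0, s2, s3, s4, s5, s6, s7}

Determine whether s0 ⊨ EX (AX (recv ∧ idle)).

Yes

Sat(recv ∧ idle) = {s7}
Sat(AX (recv ∧ idle)) = {s : every successor in {s7}} = {s7}
Sat(EX (AX (recv ∧ idle))) = {s : some successor in {s7}} = {s0, s1, s2, s7}
s0 ∈ Sat(EX (AX (recv ∧ idle))) = {s0, s1, s2, s7}, so the formula holds at s0.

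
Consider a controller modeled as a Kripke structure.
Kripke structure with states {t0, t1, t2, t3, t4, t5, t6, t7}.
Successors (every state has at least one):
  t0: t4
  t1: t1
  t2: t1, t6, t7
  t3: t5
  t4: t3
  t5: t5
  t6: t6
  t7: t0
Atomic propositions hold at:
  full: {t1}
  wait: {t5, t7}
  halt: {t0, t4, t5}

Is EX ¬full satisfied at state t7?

Sat(¬full) = {t0, t2, t3, t4, t5, t6, t7}
Sat(EX ¬full) = {s : some successor in {t0, t2, t3, t4, t5, t6, t7}} = {t0, t2, t3, t4, t5, t6, t7}
t7 ∈ Sat(EX ¬full) = {t0, t2, t3, t4, t5, t6, t7}, so the formula holds at t7.

Yes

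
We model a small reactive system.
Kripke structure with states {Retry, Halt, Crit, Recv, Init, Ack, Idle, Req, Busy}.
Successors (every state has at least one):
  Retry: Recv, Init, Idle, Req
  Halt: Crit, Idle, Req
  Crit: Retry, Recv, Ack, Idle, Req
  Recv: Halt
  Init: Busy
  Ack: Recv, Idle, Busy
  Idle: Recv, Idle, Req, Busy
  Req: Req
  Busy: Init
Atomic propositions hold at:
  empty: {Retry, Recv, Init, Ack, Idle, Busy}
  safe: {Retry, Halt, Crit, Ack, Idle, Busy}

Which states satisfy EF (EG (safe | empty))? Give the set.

{Retry, Halt, Crit, Recv, Init, Ack, Idle, Busy}

Sat(safe | empty) = {Retry, Halt, Crit, Recv, Init, Ack, Idle, Busy}
EG (safe | empty): greatest fixpoint, start Z0 = {Retry, Halt, Crit, Recv, Init, Ack, Idle, Busy}, keep only states in Sat with some successor in Z. Already a fixed point.
Sat(EG (safe | empty)) = {Retry, Halt, Crit, Recv, Init, Ack, Idle, Busy}
EF (EG (safe | empty)): least fixpoint, start Z0 = {Retry, Halt, Crit, Recv, Init, Ack, Idle, Busy}, add states with some successor in Z. Already a fixed point.
Sat(EF (EG (safe | empty))) = {Retry, Halt, Crit, Recv, Init, Ack, Idle, Busy}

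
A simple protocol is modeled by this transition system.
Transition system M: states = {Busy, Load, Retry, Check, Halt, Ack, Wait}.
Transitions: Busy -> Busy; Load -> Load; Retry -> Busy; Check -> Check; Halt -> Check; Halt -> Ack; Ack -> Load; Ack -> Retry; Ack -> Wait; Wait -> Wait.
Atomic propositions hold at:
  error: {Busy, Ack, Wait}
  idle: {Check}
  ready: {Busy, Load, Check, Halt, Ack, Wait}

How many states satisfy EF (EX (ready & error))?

5

Sat(ready & error) = {Busy, Ack, Wait}
Sat(EX (ready & error)) = {s : some successor in {Busy, Ack, Wait}} = {Busy, Retry, Halt, Ack, Wait}
EF (EX (ready & error)): least fixpoint, start Z0 = {Busy, Retry, Halt, Ack, Wait}, add states with some successor in Z. Already a fixed point.
Sat(EF (EX (ready & error))) = {Busy, Retry, Halt, Ack, Wait}
|Sat(EF (EX (ready & error)))| = |{Busy, Retry, Halt, Ack, Wait}| = 5.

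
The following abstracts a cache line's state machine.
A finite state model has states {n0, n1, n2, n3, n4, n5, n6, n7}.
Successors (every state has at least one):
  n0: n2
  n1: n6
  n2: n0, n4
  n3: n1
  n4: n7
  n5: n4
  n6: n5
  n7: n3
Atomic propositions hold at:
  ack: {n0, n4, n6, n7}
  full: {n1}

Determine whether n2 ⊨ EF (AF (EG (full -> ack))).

Sat(full -> ack) = {n0, n2, n3, n4, n5, n6, n7}
EG (full -> ack): greatest fixpoint, start Z0 = {n0, n2, n3, n4, n5, n6, n7}, keep only states in Sat with some successor in Z. Z1 = {n0, n2, n4, n5, n6, n7}; Z2 = {n0, n2, n4, n5, n6}; Z3 = {n0, n2, n5, n6}; Z4 = {n0, n2, n6}; Z5 = {n0, n2}; fixed.
Sat(EG (full -> ack)) = {n0, n2}
AF (EG (full -> ack)): least fixpoint, start Z0 = {n0, n2}, add states with every successor in Z. Already a fixed point.
Sat(AF (EG (full -> ack))) = {n0, n2}
EF (AF (EG (full -> ack))): least fixpoint, start Z0 = {n0, n2}, add states with some successor in Z. Already a fixed point.
Sat(EF (AF (EG (full -> ack)))) = {n0, n2}
n2 ∈ Sat(EF (AF (EG (full -> ack)))) = {n0, n2}, so the formula holds at n2.

Yes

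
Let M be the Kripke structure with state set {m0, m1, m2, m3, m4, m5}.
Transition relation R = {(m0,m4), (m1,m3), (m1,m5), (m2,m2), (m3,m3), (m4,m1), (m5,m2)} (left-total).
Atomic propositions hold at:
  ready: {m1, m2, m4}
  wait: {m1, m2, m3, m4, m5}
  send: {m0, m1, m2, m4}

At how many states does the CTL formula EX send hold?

Sat(EX send) = {s : some successor in {m0, m1, m2, m4}} = {m0, m2, m4, m5}
|Sat(EX send)| = |{m0, m2, m4, m5}| = 4.

4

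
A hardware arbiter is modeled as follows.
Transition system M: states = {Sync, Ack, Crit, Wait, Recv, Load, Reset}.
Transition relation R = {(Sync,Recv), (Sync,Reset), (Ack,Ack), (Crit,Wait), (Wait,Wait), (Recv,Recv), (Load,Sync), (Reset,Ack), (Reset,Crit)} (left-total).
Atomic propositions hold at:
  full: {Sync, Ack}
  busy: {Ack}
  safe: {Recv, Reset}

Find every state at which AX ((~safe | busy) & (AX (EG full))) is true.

{Ack}

Sat(~safe) = {Sync, Ack, Crit, Wait, Load}
Sat(~safe | busy) = {Sync, Ack, Crit, Wait, Load}
EG full: greatest fixpoint, start Z0 = {Sync, Ack}, keep only states in Sat with some successor in Z. Z1 = {Ack}; fixed.
Sat(EG full) = {Ack}
Sat(AX (EG full)) = {s : every successor in {Ack}} = {Ack}
Sat((~safe | busy) & (AX (EG full))) = {Ack}
Sat(AX ((~safe | busy) & (AX (EG full)))) = {s : every successor in {Ack}} = {Ack}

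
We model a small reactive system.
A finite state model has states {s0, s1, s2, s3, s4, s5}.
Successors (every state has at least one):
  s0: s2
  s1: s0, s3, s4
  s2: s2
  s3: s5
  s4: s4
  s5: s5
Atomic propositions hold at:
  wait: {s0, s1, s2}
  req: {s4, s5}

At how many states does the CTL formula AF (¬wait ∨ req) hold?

Sat(¬wait) = {s3, s4, s5}
Sat(¬wait ∨ req) = {s3, s4, s5}
AF (¬wait ∨ req): least fixpoint, start Z0 = {s3, s4, s5}, add states with every successor in Z. Already a fixed point.
Sat(AF (¬wait ∨ req)) = {s3, s4, s5}
|Sat(AF (¬wait ∨ req))| = |{s3, s4, s5}| = 3.

3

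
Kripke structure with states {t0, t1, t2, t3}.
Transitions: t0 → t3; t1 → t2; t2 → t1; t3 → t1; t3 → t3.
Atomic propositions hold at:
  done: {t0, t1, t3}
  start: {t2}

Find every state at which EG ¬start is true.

Sat(¬start) = {t0, t1, t3}
EG ¬start: greatest fixpoint, start Z0 = {t0, t1, t3}, keep only states in Sat with some successor in Z. Z1 = {t0, t3}; fixed.
Sat(EG ¬start) = {t0, t3}

{t0, t3}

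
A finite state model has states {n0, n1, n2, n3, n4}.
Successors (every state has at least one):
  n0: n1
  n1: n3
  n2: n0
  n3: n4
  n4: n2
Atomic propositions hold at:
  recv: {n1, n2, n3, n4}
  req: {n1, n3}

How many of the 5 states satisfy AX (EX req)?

2

Sat(EX req) = {s : some successor in {n1, n3}} = {n0, n1}
Sat(AX (EX req)) = {s : every successor in {n0, n1}} = {n0, n2}
|Sat(AX (EX req))| = |{n0, n2}| = 2.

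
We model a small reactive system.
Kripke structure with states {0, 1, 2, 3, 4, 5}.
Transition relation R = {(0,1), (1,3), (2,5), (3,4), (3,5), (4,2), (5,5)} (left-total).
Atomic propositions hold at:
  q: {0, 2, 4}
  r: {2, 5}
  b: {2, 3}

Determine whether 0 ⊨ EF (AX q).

Yes

Sat(AX q) = {s : every successor in {0, 2, 4}} = {4}
EF (AX q): least fixpoint, start Z0 = {4}, add states with some successor in Z. Z1 = {3, 4}; Z2 = {1, 3, 4}; Z3 = {0, 1, 3, 4}; fixed.
Sat(EF (AX q)) = {0, 1, 3, 4}
0 ∈ Sat(EF (AX q)) = {0, 1, 3, 4}, so the formula holds at 0.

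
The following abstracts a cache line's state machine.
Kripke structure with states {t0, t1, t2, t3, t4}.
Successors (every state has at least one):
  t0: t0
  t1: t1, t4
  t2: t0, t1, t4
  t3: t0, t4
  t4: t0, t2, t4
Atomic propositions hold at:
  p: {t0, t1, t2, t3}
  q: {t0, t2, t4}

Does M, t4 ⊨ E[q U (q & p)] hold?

Yes

Sat(q & p) = {t0, t2}
E[q U (q & p)]: least fixpoint, start Z0 = Sat((q & p)) = {t0, t2}, add states in Sat(q) with some successor in Z. Z1 = {t0, t2, t4}; fixed.
Sat(E[q U (q & p)]) = {t0, t2, t4}
t4 ∈ Sat(E[q U (q & p)]) = {t0, t2, t4}, so the formula holds at t4.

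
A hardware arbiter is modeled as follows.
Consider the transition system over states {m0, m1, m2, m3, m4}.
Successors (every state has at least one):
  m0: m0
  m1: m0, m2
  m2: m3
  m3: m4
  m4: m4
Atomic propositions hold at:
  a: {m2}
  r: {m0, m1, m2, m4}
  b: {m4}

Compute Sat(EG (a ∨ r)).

{m0, m1, m4}

Sat(a ∨ r) = {m0, m1, m2, m4}
EG (a ∨ r): greatest fixpoint, start Z0 = {m0, m1, m2, m4}, keep only states in Sat with some successor in Z. Z1 = {m0, m1, m4}; fixed.
Sat(EG (a ∨ r)) = {m0, m1, m4}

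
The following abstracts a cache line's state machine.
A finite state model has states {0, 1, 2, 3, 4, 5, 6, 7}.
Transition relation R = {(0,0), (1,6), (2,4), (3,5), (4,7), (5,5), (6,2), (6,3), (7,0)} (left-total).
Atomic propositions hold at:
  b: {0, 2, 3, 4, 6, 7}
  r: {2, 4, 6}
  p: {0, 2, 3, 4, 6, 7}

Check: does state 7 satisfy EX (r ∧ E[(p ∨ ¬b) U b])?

Sat(¬b) = {1, 5}
Sat(p ∨ ¬b) = {0, 1, 2, 3, 4, 5, 6, 7}
E[(p ∨ ¬b) U b]: least fixpoint, start Z0 = Sat(b) = {0, 2, 3, 4, 6, 7}, add states in Sat(p ∨ ¬b) with some successor in Z. Z1 = {0, 1, 2, 3, 4, 6, 7}; fixed.
Sat(E[(p ∨ ¬b) U b]) = {0, 1, 2, 3, 4, 6, 7}
Sat(r ∧ E[(p ∨ ¬b) U b]) = {2, 4, 6}
Sat(EX (r ∧ E[(p ∨ ¬b) U b])) = {s : some successor in {2, 4, 6}} = {1, 2, 6}
7 ∉ Sat(EX (r ∧ E[(p ∨ ¬b) U b])) = {1, 2, 6}, so the formula does not hold at 7.

No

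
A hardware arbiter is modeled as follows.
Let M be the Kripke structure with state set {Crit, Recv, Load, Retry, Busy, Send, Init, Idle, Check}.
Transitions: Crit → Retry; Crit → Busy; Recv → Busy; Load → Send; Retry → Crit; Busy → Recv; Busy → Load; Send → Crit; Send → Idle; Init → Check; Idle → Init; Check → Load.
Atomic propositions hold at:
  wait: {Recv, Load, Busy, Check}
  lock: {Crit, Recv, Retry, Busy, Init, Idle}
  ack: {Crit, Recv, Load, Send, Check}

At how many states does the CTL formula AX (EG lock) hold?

EG lock: greatest fixpoint, start Z0 = {Crit, Recv, Retry, Busy, Init, Idle}, keep only states in Sat with some successor in Z. Z1 = {Crit, Recv, Retry, Busy, Idle}; Z2 = {Crit, Recv, Retry, Busy}; fixed.
Sat(EG lock) = {Crit, Recv, Retry, Busy}
Sat(AX (EG lock)) = {s : every successor in {Crit, Recv, Retry, Busy}} = {Crit, Recv, Retry}
|Sat(AX (EG lock))| = |{Crit, Recv, Retry}| = 3.

3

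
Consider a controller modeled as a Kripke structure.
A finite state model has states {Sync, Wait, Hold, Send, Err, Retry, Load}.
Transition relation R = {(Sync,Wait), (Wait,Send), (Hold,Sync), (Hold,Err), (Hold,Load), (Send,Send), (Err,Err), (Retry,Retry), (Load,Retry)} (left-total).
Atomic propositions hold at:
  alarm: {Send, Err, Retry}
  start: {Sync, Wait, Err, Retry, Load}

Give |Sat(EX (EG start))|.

4

EG start: greatest fixpoint, start Z0 = {Sync, Wait, Err, Retry, Load}, keep only states in Sat with some successor in Z. Z1 = {Sync, Err, Retry, Load}; Z2 = {Err, Retry, Load}; fixed.
Sat(EG start) = {Err, Retry, Load}
Sat(EX (EG start)) = {s : some successor in {Err, Retry, Load}} = {Hold, Err, Retry, Load}
|Sat(EX (EG start))| = |{Hold, Err, Retry, Load}| = 4.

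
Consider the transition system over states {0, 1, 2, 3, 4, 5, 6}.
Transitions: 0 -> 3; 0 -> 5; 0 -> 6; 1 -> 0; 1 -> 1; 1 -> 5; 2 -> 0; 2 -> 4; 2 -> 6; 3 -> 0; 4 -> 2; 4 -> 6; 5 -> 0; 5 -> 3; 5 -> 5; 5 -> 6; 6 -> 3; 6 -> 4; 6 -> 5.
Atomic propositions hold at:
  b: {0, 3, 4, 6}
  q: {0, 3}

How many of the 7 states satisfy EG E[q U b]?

E[q U b]: least fixpoint, start Z0 = Sat(b) = {0, 3, 4, 6}, add states in Sat(q) with some successor in Z. Already a fixed point.
Sat(E[q U b]) = {0, 3, 4, 6}
EG E[q U b]: greatest fixpoint, start Z0 = {0, 3, 4, 6}, keep only states in Sat with some successor in Z. Already a fixed point.
Sat(EG E[q U b]) = {0, 3, 4, 6}
|Sat(EG E[q U b])| = |{0, 3, 4, 6}| = 4.

4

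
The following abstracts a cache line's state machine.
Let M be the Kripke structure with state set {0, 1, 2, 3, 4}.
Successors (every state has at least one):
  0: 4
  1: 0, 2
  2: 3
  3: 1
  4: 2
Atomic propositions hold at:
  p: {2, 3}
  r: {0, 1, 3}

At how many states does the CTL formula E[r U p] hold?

E[r U p]: least fixpoint, start Z0 = Sat(p) = {2, 3}, add states in Sat(r) with some successor in Z. Z1 = {1, 2, 3}; fixed.
Sat(E[r U p]) = {1, 2, 3}
|Sat(E[r U p])| = |{1, 2, 3}| = 3.

3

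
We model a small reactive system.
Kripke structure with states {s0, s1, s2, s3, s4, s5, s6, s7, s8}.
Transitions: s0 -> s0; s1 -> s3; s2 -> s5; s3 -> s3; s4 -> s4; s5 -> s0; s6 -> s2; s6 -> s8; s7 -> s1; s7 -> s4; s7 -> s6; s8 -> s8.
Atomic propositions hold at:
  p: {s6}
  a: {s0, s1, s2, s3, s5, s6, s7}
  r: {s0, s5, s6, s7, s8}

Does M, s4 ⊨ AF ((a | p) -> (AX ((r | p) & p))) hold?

Yes

Sat(a | p) = {s0, s1, s2, s3, s5, s6, s7}
Sat(r | p) = {s0, s5, s6, s7, s8}
Sat((r | p) & p) = {s6}
Sat(AX ((r | p) & p)) = {s : every successor in {s6}} = ∅
Sat((a | p) -> (AX ((r | p) & p))) = {s4, s8}
AF ((a | p) -> (AX ((r | p) & p))): least fixpoint, start Z0 = {s4, s8}, add states with every successor in Z. Already a fixed point.
Sat(AF ((a | p) -> (AX ((r | p) & p)))) = {s4, s8}
s4 ∈ Sat(AF ((a | p) -> (AX ((r | p) & p)))) = {s4, s8}, so the formula holds at s4.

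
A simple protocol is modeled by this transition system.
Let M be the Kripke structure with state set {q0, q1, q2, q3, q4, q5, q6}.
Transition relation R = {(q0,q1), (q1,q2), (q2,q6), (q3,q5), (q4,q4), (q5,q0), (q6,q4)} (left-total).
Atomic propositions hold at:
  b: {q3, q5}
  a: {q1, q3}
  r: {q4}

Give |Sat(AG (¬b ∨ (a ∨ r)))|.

5

Sat(¬b) = {q0, q1, q2, q4, q6}
Sat(a ∨ r) = {q1, q3, q4}
Sat(¬b ∨ (a ∨ r)) = {q0, q1, q2, q3, q4, q6}
AG (¬b ∨ (a ∨ r)): greatest fixpoint, start Z0 = {q0, q1, q2, q3, q4, q6}, keep only states in Sat with every successor in Z. Z1 = {q0, q1, q2, q4, q6}; fixed.
Sat(AG (¬b ∨ (a ∨ r))) = {q0, q1, q2, q4, q6}
|Sat(AG (¬b ∨ (a ∨ r)))| = |{q0, q1, q2, q4, q6}| = 5.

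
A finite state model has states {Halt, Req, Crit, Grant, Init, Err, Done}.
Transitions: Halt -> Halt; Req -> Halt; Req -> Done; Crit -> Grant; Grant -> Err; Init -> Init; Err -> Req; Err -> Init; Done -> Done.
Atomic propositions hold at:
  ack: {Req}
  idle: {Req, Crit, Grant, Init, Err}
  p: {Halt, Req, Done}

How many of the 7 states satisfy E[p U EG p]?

3

EG p: greatest fixpoint, start Z0 = {Halt, Req, Done}, keep only states in Sat with some successor in Z. Already a fixed point.
Sat(EG p) = {Halt, Req, Done}
E[p U EG p]: least fixpoint, start Z0 = Sat(EG p) = {Halt, Req, Done}, add states in Sat(p) with some successor in Z. Already a fixed point.
Sat(E[p U EG p]) = {Halt, Req, Done}
|Sat(E[p U EG p])| = |{Halt, Req, Done}| = 3.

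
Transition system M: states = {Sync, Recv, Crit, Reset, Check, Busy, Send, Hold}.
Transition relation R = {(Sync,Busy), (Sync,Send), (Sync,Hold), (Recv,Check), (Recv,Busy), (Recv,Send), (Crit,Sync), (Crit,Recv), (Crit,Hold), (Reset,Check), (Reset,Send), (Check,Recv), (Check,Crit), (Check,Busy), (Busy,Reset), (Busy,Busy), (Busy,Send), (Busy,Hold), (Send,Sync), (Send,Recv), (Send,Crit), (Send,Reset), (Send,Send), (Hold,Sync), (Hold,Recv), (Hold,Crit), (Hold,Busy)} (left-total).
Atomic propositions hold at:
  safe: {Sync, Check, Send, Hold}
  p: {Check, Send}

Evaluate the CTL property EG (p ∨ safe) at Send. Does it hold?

Sat(p ∨ safe) = {Sync, Check, Send, Hold}
EG (p ∨ safe): greatest fixpoint, start Z0 = {Sync, Check, Send, Hold}, keep only states in Sat with some successor in Z. Z1 = {Sync, Send, Hold}; fixed.
Sat(EG (p ∨ safe)) = {Sync, Send, Hold}
Send ∈ Sat(EG (p ∨ safe)) = {Sync, Send, Hold}, so the formula holds at Send.

Yes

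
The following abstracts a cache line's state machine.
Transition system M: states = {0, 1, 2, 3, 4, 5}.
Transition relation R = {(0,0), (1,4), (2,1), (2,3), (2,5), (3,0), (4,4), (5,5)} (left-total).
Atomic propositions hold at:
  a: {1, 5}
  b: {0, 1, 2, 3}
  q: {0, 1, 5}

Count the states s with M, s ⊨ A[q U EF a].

EF a: least fixpoint, start Z0 = {1, 5}, add states with some successor in Z. Z1 = {1, 2, 5}; fixed.
Sat(EF a) = {1, 2, 5}
A[q U EF a]: least fixpoint, start Z0 = Sat(EF a) = {1, 2, 5}, add states in Sat(q) with every successor in Z. Already a fixed point.
Sat(A[q U EF a]) = {1, 2, 5}
|Sat(A[q U EF a])| = |{1, 2, 5}| = 3.

3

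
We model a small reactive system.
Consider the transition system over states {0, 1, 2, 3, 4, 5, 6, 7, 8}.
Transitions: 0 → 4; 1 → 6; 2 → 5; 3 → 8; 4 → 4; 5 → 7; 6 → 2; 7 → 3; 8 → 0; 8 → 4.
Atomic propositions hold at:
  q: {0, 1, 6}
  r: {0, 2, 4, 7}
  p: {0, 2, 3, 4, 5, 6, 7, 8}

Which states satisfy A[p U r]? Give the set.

{0, 2, 3, 4, 5, 6, 7, 8}

A[p U r]: least fixpoint, start Z0 = Sat(r) = {0, 2, 4, 7}, add states in Sat(p) with every successor in Z. Z1 = {0, 2, 4, 5, 6, 7, 8}; Z2 = {0, 2, 3, 4, 5, 6, 7, 8}; fixed.
Sat(A[p U r]) = {0, 2, 3, 4, 5, 6, 7, 8}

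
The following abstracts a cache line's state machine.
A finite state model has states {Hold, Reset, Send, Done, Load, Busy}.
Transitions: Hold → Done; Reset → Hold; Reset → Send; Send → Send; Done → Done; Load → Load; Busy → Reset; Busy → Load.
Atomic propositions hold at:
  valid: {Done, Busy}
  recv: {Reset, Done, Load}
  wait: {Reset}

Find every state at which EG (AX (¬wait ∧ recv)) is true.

{Hold, Done, Load}

Sat(¬wait) = {Hold, Send, Done, Load, Busy}
Sat(¬wait ∧ recv) = {Done, Load}
Sat(AX (¬wait ∧ recv)) = {s : every successor in {Done, Load}} = {Hold, Done, Load}
EG (AX (¬wait ∧ recv)): greatest fixpoint, start Z0 = {Hold, Done, Load}, keep only states in Sat with some successor in Z. Already a fixed point.
Sat(EG (AX (¬wait ∧ recv))) = {Hold, Done, Load}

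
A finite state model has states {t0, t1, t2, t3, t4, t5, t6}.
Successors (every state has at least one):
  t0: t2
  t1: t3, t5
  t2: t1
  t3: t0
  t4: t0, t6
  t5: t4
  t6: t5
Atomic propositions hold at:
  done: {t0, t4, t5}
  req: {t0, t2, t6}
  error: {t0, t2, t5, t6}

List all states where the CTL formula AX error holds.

{t0, t3, t4, t6}

Sat(AX error) = {s : every successor in {t0, t2, t5, t6}} = {t0, t3, t4, t6}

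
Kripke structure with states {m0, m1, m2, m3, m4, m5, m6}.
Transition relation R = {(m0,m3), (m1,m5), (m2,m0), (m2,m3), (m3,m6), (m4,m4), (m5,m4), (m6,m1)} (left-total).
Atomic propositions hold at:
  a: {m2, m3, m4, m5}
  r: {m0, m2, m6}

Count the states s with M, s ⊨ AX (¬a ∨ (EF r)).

Sat(¬a) = {m0, m1, m6}
EF r: least fixpoint, start Z0 = {m0, m2, m6}, add states with some successor in Z. Z1 = {m0, m2, m3, m6}; fixed.
Sat(EF r) = {m0, m2, m3, m6}
Sat(¬a ∨ (EF r)) = {m0, m1, m2, m3, m6}
Sat(AX (¬a ∨ (EF r))) = {s : every successor in {m0, m1, m2, m3, m6}} = {m0, m2, m3, m6}
|Sat(AX (¬a ∨ (EF r)))| = |{m0, m2, m3, m6}| = 4.

4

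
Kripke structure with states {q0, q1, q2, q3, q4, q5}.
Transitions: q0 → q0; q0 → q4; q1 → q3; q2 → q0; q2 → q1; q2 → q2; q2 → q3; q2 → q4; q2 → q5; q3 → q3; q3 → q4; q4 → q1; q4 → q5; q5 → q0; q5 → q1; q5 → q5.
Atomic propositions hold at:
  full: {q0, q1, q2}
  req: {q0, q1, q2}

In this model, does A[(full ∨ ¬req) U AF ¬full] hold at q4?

Yes

Sat(¬req) = {q3, q4, q5}
Sat(full ∨ ¬req) = {q0, q1, q2, q3, q4, q5}
Sat(¬full) = {q3, q4, q5}
AF ¬full: least fixpoint, start Z0 = {q3, q4, q5}, add states with every successor in Z. Z1 = {q1, q3, q4, q5}; fixed.
Sat(AF ¬full) = {q1, q3, q4, q5}
A[(full ∨ ¬req) U AF ¬full]: least fixpoint, start Z0 = Sat(AF ¬full) = {q1, q3, q4, q5}, add states in Sat(full ∨ ¬req) with every successor in Z. Already a fixed point.
Sat(A[(full ∨ ¬req) U AF ¬full]) = {q1, q3, q4, q5}
q4 ∈ Sat(A[(full ∨ ¬req) U AF ¬full]) = {q1, q3, q4, q5}, so the formula holds at q4.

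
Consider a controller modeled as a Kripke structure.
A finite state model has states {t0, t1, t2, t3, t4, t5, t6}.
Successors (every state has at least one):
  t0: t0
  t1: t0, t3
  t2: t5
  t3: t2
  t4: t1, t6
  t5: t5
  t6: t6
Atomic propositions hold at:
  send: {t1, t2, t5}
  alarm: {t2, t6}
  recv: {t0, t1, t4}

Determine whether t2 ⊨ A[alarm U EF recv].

EF recv: least fixpoint, start Z0 = {t0, t1, t4}, add states with some successor in Z. Already a fixed point.
Sat(EF recv) = {t0, t1, t4}
A[alarm U EF recv]: least fixpoint, start Z0 = Sat(EF recv) = {t0, t1, t4}, add states in Sat(alarm) with every successor in Z. Already a fixed point.
Sat(A[alarm U EF recv]) = {t0, t1, t4}
t2 ∉ Sat(A[alarm U EF recv]) = {t0, t1, t4}, so the formula does not hold at t2.

No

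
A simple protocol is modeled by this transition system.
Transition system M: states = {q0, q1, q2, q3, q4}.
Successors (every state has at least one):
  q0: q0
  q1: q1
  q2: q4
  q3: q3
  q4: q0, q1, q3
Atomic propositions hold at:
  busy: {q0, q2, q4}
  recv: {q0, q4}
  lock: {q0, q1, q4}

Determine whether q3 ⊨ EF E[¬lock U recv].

No

Sat(¬lock) = {q2, q3}
E[¬lock U recv]: least fixpoint, start Z0 = Sat(recv) = {q0, q4}, add states in Sat(¬lock) with some successor in Z. Z1 = {q0, q2, q4}; fixed.
Sat(E[¬lock U recv]) = {q0, q2, q4}
EF E[¬lock U recv]: least fixpoint, start Z0 = {q0, q2, q4}, add states with some successor in Z. Already a fixed point.
Sat(EF E[¬lock U recv]) = {q0, q2, q4}
q3 ∉ Sat(EF E[¬lock U recv]) = {q0, q2, q4}, so the formula does not hold at q3.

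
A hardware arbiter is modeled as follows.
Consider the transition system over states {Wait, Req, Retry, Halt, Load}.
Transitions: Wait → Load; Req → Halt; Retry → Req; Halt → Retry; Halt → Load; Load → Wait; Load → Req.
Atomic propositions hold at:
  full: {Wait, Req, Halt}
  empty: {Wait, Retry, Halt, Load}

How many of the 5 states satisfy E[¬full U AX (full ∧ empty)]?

3

Sat(¬full) = {Retry, Load}
Sat(full ∧ empty) = {Wait, Halt}
Sat(AX (full ∧ empty)) = {s : every successor in {Wait, Halt}} = {Req}
E[¬full U AX (full ∧ empty)]: least fixpoint, start Z0 = Sat(AX (full ∧ empty)) = {Req}, add states in Sat(¬full) with some successor in Z. Z1 = {Req, Retry, Load}; fixed.
Sat(E[¬full U AX (full ∧ empty)]) = {Req, Retry, Load}
|Sat(E[¬full U AX (full ∧ empty)])| = |{Req, Retry, Load}| = 3.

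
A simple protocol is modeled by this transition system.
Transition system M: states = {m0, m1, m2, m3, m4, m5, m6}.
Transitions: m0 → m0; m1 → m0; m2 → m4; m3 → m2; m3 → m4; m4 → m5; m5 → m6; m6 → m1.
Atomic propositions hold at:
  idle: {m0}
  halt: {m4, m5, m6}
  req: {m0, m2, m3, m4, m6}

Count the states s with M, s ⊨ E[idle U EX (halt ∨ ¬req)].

Sat(¬req) = {m1, m5}
Sat(halt ∨ ¬req) = {m1, m4, m5, m6}
Sat(EX (halt ∨ ¬req)) = {s : some successor in {m1, m4, m5, m6}} = {m2, m3, m4, m5, m6}
E[idle U EX (halt ∨ ¬req)]: least fixpoint, start Z0 = Sat(EX (halt ∨ ¬req)) = {m2, m3, m4, m5, m6}, add states in Sat(idle) with some successor in Z. Already a fixed point.
Sat(E[idle U EX (halt ∨ ¬req)]) = {m2, m3, m4, m5, m6}
|Sat(E[idle U EX (halt ∨ ¬req)])| = |{m2, m3, m4, m5, m6}| = 5.

5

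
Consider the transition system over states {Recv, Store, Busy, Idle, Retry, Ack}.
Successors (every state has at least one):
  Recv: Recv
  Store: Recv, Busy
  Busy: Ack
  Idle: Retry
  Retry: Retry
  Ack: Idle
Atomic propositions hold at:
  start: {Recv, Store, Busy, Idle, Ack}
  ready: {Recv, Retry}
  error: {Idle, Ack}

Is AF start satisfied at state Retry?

AF start: least fixpoint, start Z0 = {Recv, Store, Busy, Idle, Ack}, add states with every successor in Z. Already a fixed point.
Sat(AF start) = {Recv, Store, Busy, Idle, Ack}
Retry ∉ Sat(AF start) = {Recv, Store, Busy, Idle, Ack}, so the formula does not hold at Retry.

No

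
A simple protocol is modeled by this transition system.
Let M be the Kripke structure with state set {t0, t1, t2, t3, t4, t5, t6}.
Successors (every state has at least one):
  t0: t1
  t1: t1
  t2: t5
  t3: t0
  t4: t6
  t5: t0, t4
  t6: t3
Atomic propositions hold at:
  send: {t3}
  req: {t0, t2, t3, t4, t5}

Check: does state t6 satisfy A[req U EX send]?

Yes

Sat(EX send) = {s : some successor in {t3}} = {t6}
A[req U EX send]: least fixpoint, start Z0 = Sat(EX send) = {t6}, add states in Sat(req) with every successor in Z. Z1 = {t4, t6}; fixed.
Sat(A[req U EX send]) = {t4, t6}
t6 ∈ Sat(A[req U EX send]) = {t4, t6}, so the formula holds at t6.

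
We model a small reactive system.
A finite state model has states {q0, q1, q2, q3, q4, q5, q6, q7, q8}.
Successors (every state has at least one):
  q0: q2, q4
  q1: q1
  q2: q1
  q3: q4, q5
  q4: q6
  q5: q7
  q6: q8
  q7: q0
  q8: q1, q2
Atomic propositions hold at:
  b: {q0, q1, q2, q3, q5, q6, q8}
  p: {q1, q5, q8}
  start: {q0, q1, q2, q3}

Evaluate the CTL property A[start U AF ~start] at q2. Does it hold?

No

Sat(~start) = {q4, q5, q6, q7, q8}
AF ~start: least fixpoint, start Z0 = {q4, q5, q6, q7, q8}, add states with every successor in Z. Z1 = {q3, q4, q5, q6, q7, q8}; fixed.
Sat(AF ~start) = {q3, q4, q5, q6, q7, q8}
A[start U AF ~start]: least fixpoint, start Z0 = Sat(AF ~start) = {q3, q4, q5, q6, q7, q8}, add states in Sat(start) with every successor in Z. Already a fixed point.
Sat(A[start U AF ~start]) = {q3, q4, q5, q6, q7, q8}
q2 ∉ Sat(A[start U AF ~start]) = {q3, q4, q5, q6, q7, q8}, so the formula does not hold at q2.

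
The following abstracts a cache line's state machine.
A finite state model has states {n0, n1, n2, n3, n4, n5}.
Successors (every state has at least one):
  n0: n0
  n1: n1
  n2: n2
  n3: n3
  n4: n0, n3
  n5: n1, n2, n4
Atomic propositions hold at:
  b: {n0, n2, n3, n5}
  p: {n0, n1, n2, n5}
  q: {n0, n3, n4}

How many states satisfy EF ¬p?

Sat(¬p) = {n3, n4}
EF ¬p: least fixpoint, start Z0 = {n3, n4}, add states with some successor in Z. Z1 = {n3, n4, n5}; fixed.
Sat(EF ¬p) = {n3, n4, n5}
|Sat(EF ¬p)| = |{n3, n4, n5}| = 3.

3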